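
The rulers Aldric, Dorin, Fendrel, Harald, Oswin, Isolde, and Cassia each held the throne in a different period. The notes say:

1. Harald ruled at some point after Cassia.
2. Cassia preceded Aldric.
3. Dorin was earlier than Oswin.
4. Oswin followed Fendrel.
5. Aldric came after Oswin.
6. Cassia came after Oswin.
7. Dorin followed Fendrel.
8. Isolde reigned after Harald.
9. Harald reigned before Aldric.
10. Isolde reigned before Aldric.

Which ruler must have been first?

Fendrel has a chain of constraints placing them before every other ruler, so Fendrel must be first.

Fendrel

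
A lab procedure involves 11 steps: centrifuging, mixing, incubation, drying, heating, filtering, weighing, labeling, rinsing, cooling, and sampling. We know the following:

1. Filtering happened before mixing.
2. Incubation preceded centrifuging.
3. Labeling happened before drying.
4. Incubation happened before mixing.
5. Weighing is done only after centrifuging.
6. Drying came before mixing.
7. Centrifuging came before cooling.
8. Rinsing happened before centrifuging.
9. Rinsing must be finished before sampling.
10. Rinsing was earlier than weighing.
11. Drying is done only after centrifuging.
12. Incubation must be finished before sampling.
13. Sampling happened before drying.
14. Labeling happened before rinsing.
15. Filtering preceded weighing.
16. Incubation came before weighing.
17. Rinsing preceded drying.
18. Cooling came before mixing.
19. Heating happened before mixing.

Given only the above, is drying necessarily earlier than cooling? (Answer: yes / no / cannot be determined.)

No chain of stated constraints runs from drying to cooling, and none runs from cooling to drying either.
So the relative order of drying and cooling is not fixed by the given facts.

cannot be determined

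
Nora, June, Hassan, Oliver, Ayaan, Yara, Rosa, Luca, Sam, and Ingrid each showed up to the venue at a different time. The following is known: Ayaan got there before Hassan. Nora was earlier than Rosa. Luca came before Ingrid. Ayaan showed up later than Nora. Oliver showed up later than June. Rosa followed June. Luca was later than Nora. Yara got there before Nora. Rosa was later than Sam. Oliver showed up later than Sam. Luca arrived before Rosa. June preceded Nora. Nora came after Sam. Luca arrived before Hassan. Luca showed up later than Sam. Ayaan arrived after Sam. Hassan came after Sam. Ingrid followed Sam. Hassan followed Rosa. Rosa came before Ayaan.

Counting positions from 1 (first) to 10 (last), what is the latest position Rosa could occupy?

Rosa must come before Ayaan and Hassan — 2 guests forced after them.
Everything else can be placed before Rosa in some valid order, so Rosa can sit as late as position 10 − 2 = 8.

8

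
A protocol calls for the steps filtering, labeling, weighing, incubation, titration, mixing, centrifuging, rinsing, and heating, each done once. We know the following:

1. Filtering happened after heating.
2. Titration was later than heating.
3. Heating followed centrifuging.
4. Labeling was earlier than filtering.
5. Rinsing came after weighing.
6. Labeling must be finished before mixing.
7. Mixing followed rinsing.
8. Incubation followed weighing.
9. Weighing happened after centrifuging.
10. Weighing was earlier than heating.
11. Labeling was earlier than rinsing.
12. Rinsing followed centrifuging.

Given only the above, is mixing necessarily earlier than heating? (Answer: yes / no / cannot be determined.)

No chain of stated constraints runs from mixing to heating, and none runs from heating to mixing either.
So the relative order of mixing and heating is not fixed by the given facts.

cannot be determined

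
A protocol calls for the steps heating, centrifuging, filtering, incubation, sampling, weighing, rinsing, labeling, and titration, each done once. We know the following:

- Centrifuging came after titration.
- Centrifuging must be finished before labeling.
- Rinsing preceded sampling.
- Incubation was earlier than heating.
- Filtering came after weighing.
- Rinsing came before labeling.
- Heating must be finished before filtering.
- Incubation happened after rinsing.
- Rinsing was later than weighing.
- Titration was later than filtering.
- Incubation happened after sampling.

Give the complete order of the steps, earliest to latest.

weighing, rinsing, sampling, incubation, heating, filtering, titration, centrifuging, labeling

The constraints fix every adjacent pair, so only one ordering works:
weighing → rinsing → sampling → incubation → heating → filtering → titration → centrifuging → labeling.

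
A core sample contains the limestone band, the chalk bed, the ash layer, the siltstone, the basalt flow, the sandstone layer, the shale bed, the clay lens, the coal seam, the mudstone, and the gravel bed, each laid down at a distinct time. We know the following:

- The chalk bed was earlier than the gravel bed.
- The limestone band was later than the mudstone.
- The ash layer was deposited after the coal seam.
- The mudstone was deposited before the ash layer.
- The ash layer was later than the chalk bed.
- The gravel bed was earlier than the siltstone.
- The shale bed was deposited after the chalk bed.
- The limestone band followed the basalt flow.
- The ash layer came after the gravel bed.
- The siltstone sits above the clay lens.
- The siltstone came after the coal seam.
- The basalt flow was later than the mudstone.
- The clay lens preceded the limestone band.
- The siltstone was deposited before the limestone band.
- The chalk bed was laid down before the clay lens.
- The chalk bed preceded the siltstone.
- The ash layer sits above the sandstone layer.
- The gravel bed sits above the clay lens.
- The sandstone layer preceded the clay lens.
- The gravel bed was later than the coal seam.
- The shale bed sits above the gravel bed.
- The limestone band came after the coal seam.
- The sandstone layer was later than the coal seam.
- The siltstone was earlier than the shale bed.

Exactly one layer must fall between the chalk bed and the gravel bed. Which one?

the clay lens

Tracing the constraints gives the chalk bed → the clay lens → the gravel bed, so the clay lens sits after the chalk bed and before the gravel bed.
No other layer is forced both after the chalk bed and before the gravel bed.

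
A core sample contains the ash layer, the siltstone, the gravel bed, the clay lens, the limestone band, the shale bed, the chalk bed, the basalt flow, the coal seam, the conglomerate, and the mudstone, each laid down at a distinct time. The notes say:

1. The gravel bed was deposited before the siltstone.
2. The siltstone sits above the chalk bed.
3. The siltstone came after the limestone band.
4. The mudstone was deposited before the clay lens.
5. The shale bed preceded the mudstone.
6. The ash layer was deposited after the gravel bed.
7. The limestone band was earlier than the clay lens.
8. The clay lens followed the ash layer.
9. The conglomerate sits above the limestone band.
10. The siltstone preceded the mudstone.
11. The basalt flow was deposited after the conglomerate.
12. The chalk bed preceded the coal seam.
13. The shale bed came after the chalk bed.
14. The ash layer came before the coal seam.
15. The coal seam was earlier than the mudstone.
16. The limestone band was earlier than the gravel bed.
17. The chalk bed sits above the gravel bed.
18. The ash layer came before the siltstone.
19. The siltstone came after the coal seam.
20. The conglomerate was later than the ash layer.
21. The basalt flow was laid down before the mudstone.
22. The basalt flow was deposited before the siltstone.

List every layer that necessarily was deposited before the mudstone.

the ash layer, the basalt flow, the chalk bed, the coal seam, the conglomerate, the gravel bed, the limestone band, the shale bed, the siltstone

Directly stated before the mudstone: the basalt flow, the coal seam, the shale bed, and the siltstone.
The ash layer reaches the mudstone via the ash layer → the siltstone → the mudstone.
The chalk bed reaches the mudstone via the chalk bed → the siltstone → the mudstone.
The conglomerate reaches the mudstone via the conglomerate → the basalt flow → the mudstone.
Likewise the gravel bed and the limestone band each reach the mudstone by chaining the stated constraints.
No chain forces the clay lens ahead of the mudstone.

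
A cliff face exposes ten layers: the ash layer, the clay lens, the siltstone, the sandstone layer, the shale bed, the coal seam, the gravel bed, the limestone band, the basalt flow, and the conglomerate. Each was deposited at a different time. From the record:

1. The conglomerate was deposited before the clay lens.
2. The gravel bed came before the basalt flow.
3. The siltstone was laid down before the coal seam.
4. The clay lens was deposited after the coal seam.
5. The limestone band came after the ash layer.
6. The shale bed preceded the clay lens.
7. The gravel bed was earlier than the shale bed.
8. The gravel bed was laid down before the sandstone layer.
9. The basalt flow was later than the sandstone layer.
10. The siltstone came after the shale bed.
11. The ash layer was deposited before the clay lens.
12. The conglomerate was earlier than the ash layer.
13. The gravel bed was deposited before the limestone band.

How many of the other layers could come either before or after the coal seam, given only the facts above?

5

Forced before the coal seam: the gravel bed, the shale bed, and the siltstone; forced after the coal seam: the clay lens.
That leaves the ash layer, the basalt flow, the conglomerate, the limestone band, and the sandstone layer with no forced order relative to the coal seam — 5.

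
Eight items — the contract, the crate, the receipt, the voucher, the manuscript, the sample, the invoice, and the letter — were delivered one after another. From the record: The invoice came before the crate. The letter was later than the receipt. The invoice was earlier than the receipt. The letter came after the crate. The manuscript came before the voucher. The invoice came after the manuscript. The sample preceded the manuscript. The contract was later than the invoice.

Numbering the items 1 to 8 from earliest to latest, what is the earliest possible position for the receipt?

4

The invoice, the manuscript, and the sample must all come before the receipt — 3 forced predecessors.
Nothing else is forced ahead of the receipt, so its earliest slot is position 3 + 1 = 4.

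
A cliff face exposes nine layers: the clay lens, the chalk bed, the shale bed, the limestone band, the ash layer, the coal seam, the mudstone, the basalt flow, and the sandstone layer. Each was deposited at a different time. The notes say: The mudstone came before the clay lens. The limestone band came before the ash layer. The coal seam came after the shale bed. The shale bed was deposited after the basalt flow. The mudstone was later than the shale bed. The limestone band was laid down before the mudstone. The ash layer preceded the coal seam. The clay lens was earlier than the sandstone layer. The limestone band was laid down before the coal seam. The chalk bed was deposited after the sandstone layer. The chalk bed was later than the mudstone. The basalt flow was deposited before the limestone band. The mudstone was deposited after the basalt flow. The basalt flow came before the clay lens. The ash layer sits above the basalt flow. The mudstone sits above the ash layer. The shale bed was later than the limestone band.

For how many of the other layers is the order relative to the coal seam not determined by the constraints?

Forced before the coal seam: the ash layer, the basalt flow, the limestone band, and the shale bed.
That leaves the chalk bed, the clay lens, the mudstone, and the sandstone layer with no forced order relative to the coal seam — 4.

4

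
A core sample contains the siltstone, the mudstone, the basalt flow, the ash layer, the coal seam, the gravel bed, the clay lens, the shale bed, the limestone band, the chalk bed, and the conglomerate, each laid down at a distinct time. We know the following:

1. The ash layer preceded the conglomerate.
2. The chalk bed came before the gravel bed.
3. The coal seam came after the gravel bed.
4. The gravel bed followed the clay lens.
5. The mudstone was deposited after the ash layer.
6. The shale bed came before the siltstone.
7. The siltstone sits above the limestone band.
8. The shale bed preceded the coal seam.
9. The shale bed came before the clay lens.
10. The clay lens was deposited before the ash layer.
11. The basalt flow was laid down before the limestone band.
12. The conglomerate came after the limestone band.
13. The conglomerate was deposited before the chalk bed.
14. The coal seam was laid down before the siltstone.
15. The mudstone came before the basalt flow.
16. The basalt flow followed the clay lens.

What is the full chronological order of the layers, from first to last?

the shale bed, the clay lens, the ash layer, the mudstone, the basalt flow, the limestone band, the conglomerate, the chalk bed, the gravel bed, the coal seam, the siltstone

The constraints fix every adjacent pair, so only one ordering works:
the shale bed → the clay lens → the ash layer → the mudstone → the basalt flow → the limestone band → the conglomerate → the chalk bed → the gravel bed → the coal seam → the siltstone.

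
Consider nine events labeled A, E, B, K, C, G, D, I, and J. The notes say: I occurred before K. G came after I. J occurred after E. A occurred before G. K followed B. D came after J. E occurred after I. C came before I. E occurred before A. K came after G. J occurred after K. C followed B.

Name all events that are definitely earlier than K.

Directly stated before K: B, G, and I.
A reaches K via A → G → K.
C reaches K via C → I → K.
E reaches K via E → A → G → K.
No chain forces D (or any of the others) ahead of K.

A, B, C, E, G, I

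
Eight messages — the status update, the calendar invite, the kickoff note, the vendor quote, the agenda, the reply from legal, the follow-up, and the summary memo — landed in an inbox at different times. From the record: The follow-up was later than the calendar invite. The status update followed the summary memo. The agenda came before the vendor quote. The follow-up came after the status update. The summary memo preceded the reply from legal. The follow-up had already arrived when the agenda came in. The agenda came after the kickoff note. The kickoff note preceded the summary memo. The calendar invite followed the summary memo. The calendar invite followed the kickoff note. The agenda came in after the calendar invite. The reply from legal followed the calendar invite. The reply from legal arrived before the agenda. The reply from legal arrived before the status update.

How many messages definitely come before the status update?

4

Directly stated before the status update: the reply from legal and the summary memo.
The calendar invite reaches the status update via the calendar invite → the reply from legal → the status update.
The kickoff note reaches the status update via the kickoff note → the summary memo → the status update.
No chain forces the follow-up (or any of the others) ahead of the status update.
That's the calendar invite, the kickoff note, the reply from legal, and the summary memo — 4 in all.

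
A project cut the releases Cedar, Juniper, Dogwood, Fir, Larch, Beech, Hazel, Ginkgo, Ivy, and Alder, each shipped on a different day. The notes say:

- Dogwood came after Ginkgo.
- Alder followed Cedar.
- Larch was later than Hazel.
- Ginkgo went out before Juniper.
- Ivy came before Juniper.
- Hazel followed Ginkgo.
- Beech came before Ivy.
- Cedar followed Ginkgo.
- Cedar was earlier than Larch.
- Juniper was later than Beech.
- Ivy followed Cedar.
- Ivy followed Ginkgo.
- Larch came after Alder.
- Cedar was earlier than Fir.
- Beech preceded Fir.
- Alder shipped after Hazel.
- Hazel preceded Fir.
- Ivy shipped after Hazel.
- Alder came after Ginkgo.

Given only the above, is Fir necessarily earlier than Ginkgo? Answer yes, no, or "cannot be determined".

no

Tracing the constraints gives Ginkgo → Hazel → Fir, so Ginkgo must come before Fir.
That means Fir cannot be before Ginkgo.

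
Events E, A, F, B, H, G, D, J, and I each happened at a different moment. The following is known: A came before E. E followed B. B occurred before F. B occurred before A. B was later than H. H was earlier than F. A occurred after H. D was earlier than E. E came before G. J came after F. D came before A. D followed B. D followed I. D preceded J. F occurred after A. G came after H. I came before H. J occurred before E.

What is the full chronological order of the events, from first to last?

I, H, B, D, A, F, J, E, G

The constraints fix every adjacent pair, so only one ordering works:
I → H → B → D → A → F → J → E → G.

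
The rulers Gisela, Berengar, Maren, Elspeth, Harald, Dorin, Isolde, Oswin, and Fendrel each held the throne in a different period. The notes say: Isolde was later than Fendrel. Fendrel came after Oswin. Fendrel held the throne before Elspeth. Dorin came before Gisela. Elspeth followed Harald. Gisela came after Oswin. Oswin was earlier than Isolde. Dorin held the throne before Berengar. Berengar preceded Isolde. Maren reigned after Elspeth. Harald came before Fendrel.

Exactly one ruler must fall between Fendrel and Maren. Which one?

Tracing the constraints gives Fendrel → Elspeth → Maren, so Elspeth sits after Fendrel and before Maren.
No other ruler is forced both after Fendrel and before Maren.

Elspeth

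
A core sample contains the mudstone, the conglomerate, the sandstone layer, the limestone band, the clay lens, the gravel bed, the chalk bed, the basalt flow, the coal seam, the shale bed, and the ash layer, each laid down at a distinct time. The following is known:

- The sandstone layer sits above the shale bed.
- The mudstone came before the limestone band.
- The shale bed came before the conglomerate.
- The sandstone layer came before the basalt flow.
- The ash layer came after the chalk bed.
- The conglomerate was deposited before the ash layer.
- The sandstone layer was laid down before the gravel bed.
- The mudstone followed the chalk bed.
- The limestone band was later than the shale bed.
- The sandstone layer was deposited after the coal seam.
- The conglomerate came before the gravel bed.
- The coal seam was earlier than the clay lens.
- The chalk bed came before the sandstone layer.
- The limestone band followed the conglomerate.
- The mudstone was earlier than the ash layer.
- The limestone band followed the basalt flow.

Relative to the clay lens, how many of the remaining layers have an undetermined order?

9

Forced before the clay lens: the coal seam.
That leaves the ash layer, the basalt flow, the chalk bed, the conglomerate, the gravel bed, the limestone band, the mudstone, the sandstone layer, and the shale bed with no forced order relative to the clay lens — 9.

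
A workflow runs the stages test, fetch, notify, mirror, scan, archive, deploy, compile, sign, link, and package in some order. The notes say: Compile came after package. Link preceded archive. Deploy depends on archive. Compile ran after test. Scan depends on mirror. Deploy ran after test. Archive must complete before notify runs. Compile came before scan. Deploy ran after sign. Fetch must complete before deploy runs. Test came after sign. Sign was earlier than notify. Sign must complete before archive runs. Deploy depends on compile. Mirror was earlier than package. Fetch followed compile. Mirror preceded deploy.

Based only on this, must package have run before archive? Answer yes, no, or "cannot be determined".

cannot be determined

No chain of stated constraints runs from package to archive, and none runs from archive to package either.
So the relative order of package and archive is not fixed by the given facts.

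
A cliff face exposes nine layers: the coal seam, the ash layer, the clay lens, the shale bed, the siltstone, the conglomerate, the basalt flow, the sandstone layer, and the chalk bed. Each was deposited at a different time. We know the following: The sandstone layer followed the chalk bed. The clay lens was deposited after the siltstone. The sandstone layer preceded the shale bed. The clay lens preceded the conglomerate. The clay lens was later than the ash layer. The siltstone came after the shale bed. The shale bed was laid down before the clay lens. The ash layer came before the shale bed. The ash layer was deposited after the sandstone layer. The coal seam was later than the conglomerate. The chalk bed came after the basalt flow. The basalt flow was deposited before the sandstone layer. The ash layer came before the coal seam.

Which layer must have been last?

Every other layer has a chain of constraints placing it before the coal seam, so the coal seam is last.

the coal seam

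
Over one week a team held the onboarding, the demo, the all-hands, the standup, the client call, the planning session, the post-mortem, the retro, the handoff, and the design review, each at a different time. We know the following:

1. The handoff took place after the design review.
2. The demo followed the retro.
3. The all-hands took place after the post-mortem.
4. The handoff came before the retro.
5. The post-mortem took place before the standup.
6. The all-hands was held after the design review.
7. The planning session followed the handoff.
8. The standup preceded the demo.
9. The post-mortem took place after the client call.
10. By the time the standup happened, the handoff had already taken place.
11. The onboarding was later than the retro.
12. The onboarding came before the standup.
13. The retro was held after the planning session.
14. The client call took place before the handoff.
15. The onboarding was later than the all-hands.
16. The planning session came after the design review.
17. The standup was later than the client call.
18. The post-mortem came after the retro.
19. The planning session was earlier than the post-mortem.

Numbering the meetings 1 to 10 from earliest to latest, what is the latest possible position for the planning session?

The planning session must come before the all-hands, the demo, the onboarding, the post-mortem, the retro, and the standup — 6 meetings forced after it.
Everything else can be placed before the planning session in some valid order, so the planning session can sit as late as position 10 − 6 = 4.

4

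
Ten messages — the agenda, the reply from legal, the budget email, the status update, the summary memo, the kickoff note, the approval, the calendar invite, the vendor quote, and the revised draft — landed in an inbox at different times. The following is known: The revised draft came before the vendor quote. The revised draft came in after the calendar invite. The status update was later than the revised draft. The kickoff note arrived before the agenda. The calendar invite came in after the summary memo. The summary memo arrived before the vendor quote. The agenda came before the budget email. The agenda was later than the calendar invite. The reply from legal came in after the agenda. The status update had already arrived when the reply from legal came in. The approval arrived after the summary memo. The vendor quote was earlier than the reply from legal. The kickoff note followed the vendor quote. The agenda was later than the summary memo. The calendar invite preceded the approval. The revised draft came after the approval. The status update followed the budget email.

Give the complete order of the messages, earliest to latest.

The constraints fix every adjacent pair, so only one ordering works:
the summary memo → the calendar invite → the approval → the revised draft → the vendor quote → the kickoff note → the agenda → the budget email → the status update → the reply from legal.

the summary memo, the calendar invite, the approval, the revised draft, the vendor quote, the kickoff note, the agenda, the budget email, the status update, the reply from legal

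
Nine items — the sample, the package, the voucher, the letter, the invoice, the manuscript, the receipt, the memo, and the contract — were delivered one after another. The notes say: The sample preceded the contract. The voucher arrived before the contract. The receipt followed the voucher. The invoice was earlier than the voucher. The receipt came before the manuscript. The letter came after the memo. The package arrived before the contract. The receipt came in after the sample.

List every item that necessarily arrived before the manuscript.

the invoice, the receipt, the sample, the voucher

Directly stated before the manuscript: the receipt.
The invoice reaches the manuscript via the invoice → the voucher → the receipt → the manuscript.
The sample reaches the manuscript via the sample → the receipt → the manuscript.
The voucher reaches the manuscript via the voucher → the receipt → the manuscript.
No chain forces the letter (or any of the others) ahead of the manuscript.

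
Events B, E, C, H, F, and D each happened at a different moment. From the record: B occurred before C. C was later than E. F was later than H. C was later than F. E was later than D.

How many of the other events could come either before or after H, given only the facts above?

Forced after H: C and F.
That leaves B, D, and E with no forced order relative to H — 3.

3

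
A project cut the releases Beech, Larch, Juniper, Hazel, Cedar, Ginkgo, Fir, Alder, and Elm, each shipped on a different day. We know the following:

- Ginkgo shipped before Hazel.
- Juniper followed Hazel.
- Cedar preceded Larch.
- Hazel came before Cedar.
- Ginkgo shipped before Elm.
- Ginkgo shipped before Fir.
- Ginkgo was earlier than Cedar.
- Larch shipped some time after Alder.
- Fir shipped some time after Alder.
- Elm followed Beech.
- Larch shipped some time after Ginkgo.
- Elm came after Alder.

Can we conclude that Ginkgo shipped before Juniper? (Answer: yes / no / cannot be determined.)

Chain the constraints: Ginkgo → Hazel → Juniper. Each link is directly stated, so Ginkgo comes before Juniper.

yes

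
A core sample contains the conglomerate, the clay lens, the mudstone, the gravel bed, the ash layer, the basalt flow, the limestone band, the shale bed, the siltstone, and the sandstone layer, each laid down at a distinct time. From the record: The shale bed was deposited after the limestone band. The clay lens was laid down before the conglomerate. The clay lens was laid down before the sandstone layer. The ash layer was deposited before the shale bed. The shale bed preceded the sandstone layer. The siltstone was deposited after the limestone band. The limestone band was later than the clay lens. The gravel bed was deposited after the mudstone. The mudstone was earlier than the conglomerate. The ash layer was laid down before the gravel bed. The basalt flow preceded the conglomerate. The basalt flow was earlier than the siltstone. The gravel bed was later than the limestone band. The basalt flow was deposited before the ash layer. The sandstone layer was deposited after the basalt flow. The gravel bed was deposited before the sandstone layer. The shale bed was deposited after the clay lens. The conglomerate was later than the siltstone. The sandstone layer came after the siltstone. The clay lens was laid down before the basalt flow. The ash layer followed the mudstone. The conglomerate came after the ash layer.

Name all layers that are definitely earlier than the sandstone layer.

the ash layer, the basalt flow, the clay lens, the gravel bed, the limestone band, the mudstone, the shale bed, the siltstone

Directly stated before the sandstone layer: the basalt flow, the clay lens, the gravel bed, the shale bed, and the siltstone.
The ash layer reaches the sandstone layer via the ash layer → the gravel bed → the sandstone layer.
The limestone band reaches the sandstone layer via the limestone band → the siltstone → the sandstone layer.
The mudstone reaches the sandstone layer via the mudstone → the gravel bed → the sandstone layer.
No chain forces the conglomerate ahead of the sandstone layer.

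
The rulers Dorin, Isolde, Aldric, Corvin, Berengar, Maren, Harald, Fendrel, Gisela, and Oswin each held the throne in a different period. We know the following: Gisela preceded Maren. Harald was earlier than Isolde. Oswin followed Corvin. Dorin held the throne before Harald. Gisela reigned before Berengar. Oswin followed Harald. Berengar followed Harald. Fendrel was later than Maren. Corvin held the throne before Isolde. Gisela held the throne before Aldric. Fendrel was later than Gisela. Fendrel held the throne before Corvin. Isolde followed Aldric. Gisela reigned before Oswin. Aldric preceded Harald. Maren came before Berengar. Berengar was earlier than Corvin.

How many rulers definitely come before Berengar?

Directly stated before Berengar: Gisela, Harald, and Maren.
Aldric reaches Berengar via Aldric → Harald → Berengar.
Dorin reaches Berengar via Dorin → Harald → Berengar.
No chain forces Corvin (or any of the others) ahead of Berengar.
That's Aldric, Dorin, Gisela, Harald, and Maren — 5 in all.

5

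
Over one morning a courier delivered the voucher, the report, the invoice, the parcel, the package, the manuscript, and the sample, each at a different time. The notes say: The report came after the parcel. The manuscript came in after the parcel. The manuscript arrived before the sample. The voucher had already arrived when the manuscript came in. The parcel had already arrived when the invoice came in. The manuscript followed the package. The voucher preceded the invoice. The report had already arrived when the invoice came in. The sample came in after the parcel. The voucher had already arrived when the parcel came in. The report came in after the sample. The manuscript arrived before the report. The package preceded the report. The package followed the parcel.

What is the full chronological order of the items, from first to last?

The constraints fix every adjacent pair, so only one ordering works:
the voucher → the parcel → the package → the manuscript → the sample → the report → the invoice.

the voucher, the parcel, the package, the manuscript, the sample, the report, the invoice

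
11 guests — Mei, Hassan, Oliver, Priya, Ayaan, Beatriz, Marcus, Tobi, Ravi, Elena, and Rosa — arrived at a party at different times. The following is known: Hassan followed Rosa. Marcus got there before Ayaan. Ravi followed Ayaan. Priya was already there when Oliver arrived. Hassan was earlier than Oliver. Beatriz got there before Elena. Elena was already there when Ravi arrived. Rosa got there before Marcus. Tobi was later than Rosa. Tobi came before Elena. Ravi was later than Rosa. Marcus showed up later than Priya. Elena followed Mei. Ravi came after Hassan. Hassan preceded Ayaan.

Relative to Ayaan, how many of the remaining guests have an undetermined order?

5

Forced before Ayaan: Hassan, Marcus, Priya, and Rosa; forced after Ayaan: Ravi.
That leaves Beatriz, Elena, Mei, Oliver, and Tobi with no forced order relative to Ayaan — 5.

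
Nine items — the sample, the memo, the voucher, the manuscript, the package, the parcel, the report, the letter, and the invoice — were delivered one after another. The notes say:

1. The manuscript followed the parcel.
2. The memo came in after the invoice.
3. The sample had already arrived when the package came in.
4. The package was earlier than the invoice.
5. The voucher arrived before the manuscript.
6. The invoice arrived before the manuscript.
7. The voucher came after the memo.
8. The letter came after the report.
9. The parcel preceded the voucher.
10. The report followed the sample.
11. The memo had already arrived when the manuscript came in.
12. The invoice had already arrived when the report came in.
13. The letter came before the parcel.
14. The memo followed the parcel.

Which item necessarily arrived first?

The sample has a chain of constraints placing it before every other item, so the sample must be first.

the sample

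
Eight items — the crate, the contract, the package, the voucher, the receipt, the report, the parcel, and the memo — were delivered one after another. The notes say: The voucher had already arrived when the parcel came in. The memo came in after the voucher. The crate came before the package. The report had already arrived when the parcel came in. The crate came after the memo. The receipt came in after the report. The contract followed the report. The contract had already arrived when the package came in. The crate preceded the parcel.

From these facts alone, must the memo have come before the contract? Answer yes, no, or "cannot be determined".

No chain of stated constraints runs from the memo to the contract, and none runs from the contract to the memo either.
So the relative order of the memo and the contract is not fixed by the given facts.

cannot be determined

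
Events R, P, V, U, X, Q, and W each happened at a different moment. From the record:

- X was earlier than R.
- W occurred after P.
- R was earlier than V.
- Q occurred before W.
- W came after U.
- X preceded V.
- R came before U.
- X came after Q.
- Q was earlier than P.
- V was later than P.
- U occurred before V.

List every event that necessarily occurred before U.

Directly stated before U: R.
Q reaches U via Q → X → R → U.
X reaches U via X → R → U.
No chain forces W (or any of the others) ahead of U.

Q, R, X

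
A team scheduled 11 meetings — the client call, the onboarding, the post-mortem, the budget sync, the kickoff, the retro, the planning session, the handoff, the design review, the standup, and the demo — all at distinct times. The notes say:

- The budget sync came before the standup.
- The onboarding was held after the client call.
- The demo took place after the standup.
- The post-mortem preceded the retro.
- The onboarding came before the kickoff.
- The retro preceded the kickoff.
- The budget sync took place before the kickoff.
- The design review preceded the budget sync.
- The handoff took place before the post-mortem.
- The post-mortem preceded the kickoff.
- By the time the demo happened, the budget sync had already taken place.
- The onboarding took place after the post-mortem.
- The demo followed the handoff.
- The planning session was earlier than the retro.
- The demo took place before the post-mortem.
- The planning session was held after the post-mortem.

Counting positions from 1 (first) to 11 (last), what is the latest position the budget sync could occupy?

The budget sync must come before the demo, the kickoff, the onboarding, the planning session, the post-mortem, the retro, and the standup — 7 meetings forced after it.
Everything else can be placed before the budget sync in some valid order, so the budget sync can sit as late as position 11 − 7 = 4.

4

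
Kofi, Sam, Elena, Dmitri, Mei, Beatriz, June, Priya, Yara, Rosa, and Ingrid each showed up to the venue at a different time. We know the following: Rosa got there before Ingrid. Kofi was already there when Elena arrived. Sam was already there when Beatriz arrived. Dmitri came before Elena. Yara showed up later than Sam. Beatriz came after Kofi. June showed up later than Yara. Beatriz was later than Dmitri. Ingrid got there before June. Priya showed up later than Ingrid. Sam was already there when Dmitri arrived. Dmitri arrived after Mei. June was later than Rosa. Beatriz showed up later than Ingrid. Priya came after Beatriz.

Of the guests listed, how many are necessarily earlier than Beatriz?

Directly stated before Beatriz: Dmitri, Ingrid, Kofi, and Sam.
Mei reaches Beatriz via Mei → Dmitri → Beatriz.
Rosa reaches Beatriz via Rosa → Ingrid → Beatriz.
That's Dmitri, Ingrid, Kofi, Mei, Rosa, and Sam — 6 in all.

6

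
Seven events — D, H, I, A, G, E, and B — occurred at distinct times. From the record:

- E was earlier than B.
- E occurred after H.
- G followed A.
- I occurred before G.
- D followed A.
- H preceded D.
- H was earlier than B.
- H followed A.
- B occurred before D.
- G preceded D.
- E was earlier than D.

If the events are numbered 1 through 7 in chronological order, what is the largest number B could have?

6

B must come before D — 1 event forced after it.
Everything else can be placed before B in some valid order, so B can sit as late as position 7 − 1 = 6.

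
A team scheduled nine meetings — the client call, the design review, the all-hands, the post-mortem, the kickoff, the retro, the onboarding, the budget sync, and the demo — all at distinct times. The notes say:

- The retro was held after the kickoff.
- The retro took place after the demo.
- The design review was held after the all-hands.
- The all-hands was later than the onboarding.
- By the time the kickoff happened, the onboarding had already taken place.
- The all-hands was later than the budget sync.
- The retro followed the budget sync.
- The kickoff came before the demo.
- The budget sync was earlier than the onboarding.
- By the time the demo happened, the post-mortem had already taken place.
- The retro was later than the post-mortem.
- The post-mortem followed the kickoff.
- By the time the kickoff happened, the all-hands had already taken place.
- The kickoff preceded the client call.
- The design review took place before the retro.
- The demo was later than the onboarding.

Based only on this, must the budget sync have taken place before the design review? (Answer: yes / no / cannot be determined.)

yes

Chain the constraints: the budget sync → the all-hands → the design review. Each link is directly stated, so the budget sync comes before the design review.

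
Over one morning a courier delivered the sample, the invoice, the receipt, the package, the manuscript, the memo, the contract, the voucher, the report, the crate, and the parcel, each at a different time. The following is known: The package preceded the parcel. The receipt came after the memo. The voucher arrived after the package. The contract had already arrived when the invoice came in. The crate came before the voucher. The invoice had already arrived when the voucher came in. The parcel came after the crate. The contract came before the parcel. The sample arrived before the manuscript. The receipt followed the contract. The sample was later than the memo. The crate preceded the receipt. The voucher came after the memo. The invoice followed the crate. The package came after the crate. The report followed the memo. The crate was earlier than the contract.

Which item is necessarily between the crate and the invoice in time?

Tracing the constraints gives the crate → the contract → the invoice, so the contract sits after the crate and before the invoice.
No other item is forced both after the crate and before the invoice.

the contract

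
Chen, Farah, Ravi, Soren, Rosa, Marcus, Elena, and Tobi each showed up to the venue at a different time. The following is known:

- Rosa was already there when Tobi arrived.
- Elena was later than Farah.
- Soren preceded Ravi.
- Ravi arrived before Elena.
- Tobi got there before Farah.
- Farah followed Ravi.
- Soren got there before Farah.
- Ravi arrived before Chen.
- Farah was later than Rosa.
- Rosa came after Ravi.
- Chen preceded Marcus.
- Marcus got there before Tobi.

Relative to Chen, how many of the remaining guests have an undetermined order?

Forced before Chen: Ravi and Soren; forced after Chen: Elena, Farah, Marcus, and Tobi.
That leaves Rosa with no forced order relative to Chen — 1.

1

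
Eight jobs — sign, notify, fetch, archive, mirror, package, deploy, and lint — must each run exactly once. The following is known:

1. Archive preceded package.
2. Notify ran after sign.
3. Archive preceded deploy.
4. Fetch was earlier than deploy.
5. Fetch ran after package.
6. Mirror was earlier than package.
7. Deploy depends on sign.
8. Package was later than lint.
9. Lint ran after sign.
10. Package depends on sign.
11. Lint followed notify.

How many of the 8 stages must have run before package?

5

Directly stated before package: archive, lint, mirror, and sign.
Notify reaches package via notify → lint → package.
No chain forces deploy (or any of the others) ahead of package.
That's archive, lint, mirror, notify, and sign — 5 in all.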